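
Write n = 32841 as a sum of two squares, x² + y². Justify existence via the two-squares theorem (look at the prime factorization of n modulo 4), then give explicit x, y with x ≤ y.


Step 1: Factor n = 32841 = 3^2 · 41 · 89.
Step 2: Check the mod-4 condition on each prime factor: 3 ≡ 3 (mod 4), exponent 2 (must be even); 41 ≡ 1 (mod 4), exponent 1; 89 ≡ 1 (mod 4), exponent 1.
All primes ≡ 3 (mod 4) appear to even exponent (or don't appear), so by the two-squares theorem n IS expressible as a sum of two squares.
Step 3: Build a representation. Group n = k² · m with k = 3 and m = 41 · 89 = 3649 (a product of primes ≡ 1 (mod 4)); a representation of m scales to one of n via (k·x)² + (k·y)² = k²(x² + y²). Each prime p ≡ 1 (mod 4) is itself a sum of two squares; find a² by testing p − a² for a perfect square:
  41: 41 − 1² = 40, 41 − 2² = 37, 41 − 3² = 32, 41 − 4² = 25 = 5² ⇒ 41 = 4² + 5².
  89: 89 − 1² = 88, 89 − 2² = 85, 89 − 3² = 80, 89 − 4² = 73, 89 − 5² = 64 = 8² ⇒ 89 = 5² + 8².
  Combine using the Brahmagupta–Fibonacci identity (a² + b²)(c² + d²) = (ac − bd)² + (ad + bc)² = (ac + bd)² + (ad − bc)²:
  41 · 89 = 3649: from (4² + 5²)(5² + 8²), take (4·5 − 5·8, 4·8 + 5·5) = (20 − 40, 32 + 25) = (-20, 57); dropping signs (only squares matter) gives (20, 57); check 20² + 57² = 400 + 3249 = 3649 ✓.
  Scale by k = 3: (3·20, 3·57) = (60, 171).
Step 4: Order so x ≤ y and verify: 60² + 171² = 3600 + 29241 = 32841 = n. ✓

n = 32841 = 60² + 171² (one valid representation with x ≤ y).


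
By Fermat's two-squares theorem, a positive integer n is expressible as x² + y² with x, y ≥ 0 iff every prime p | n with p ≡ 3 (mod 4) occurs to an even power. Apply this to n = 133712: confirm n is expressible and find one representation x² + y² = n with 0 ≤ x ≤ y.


Step 1: Factor n = 133712 = 2^4 · 61 · 137.
Step 2: Check the mod-4 condition on each prime factor: 2 = 2 (special); 61 ≡ 1 (mod 4), exponent 1; 137 ≡ 1 (mod 4), exponent 1.
All primes ≡ 3 (mod 4) appear to even exponent (or don't appear), so by the two-squares theorem n IS expressible as a sum of two squares.
Step 3: Build a representation. Group n = k² · m with k = 4 and m = 61 · 137 = 8357 (a product of primes ≡ 1 (mod 4)); a representation of m scales to one of n via (k·x)² + (k·y)² = k²(x² + y²). Each prime p ≡ 1 (mod 4) is itself a sum of two squares; find a² by testing p − a² for a perfect square:
  61: 61 − 1² = 60, 61 − 2² = 57, 61 − 3² = 52, 61 − 4² = 45, 61 − 5² = 36 = 6² ⇒ 61 = 5² + 6².
  137: 137 − 1² = 136, 137 − 2² = 133, 137 − 3² = 128, 137 − 4² = 121 = 11² ⇒ 137 = 4² + 11².
  Combine using the Brahmagupta–Fibonacci identity (a² + b²)(c² + d²) = (ac − bd)² + (ad + bc)² = (ac + bd)² + (ad − bc)²:
  61 · 137 = 8357: from (5² + 6²)(4² + 11²), take (5·4 − 6·11, 5·11 + 6·4) = (20 − 66, 55 + 24) = (-46, 79); dropping signs (only squares matter) gives (46, 79); check 46² + 79² = 2116 + 6241 = 8357 ✓.
  Scale by k = 4: (4·46, 4·79) = (184, 316).
Step 4: Order so x ≤ y and verify: 184² + 316² = 33856 + 99856 = 133712 = n. ✓

n = 133712 = 184² + 316² (one valid representation with x ≤ y).


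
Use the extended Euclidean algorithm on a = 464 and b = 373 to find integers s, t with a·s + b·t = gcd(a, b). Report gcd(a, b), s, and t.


Euclidean algorithm on (464, 373) — divide until remainder is 0:
  464 = 1 · 373 + 91
  373 = 4 · 91 + 9
  91 = 10 · 9 + 1
  9 = 9 · 1 + 0
gcd(464, 373) = 1.
Track Bezout coefficients alongside the remainders: start with r₀ = 464 = a·1 + b·0 (s = 1, t = 0) and r₁ = 373 = a·0 + b·1 (s = 0, t = 1); each new remainder r_{k+1} = r_{k-1} − q_k·r_k inherits s_{k+1} = s_{k-1} − q_k·s_k, t_{k+1} = t_{k-1} − q_k·t_k, so r_k = a·s_k + b·t_k at every step:
  q = 1: r = 91, s = 1 − 1·0 = 1, t = 0 − 1·1 = -1  (check: 464·1 + 373·(-1) = 91)
  q = 4: r = 9, s = 0 − 4·1 = -4, t = 1 − 4·(-1) = 5  (check: 464·(-4) + 373·5 = 9)
  q = 10: r = 1, s = 1 − 10·(-4) = 41, t = -1 − 10·5 = -51  (check: 464·41 + 373·(-51) = 1)
The row with r = 1 (the gcd) gives the Bezout coefficients s = 41, t = -51.
Result: 464 · (41) + 373 · (-51) = 1.

gcd(464, 373) = 1; s = 41, t = -51 (check: 464·41 + 373·(-51) = 1).


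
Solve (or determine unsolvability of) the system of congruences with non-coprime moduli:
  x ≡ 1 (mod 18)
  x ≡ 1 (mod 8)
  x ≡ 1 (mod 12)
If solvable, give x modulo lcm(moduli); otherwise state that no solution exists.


Moduli 18, 8, 12 are not pairwise coprime, so CRT works modulo lcm(m_i) when all pairwise compatibility conditions hold.
Pairwise compatibility: gcd(m_i, m_j) must divide a_i - a_j for every pair.
Merge one congruence at a time:
  Start: x ≡ 1 (mod 18).
  Combine with x ≡ 1 (mod 8): gcd(18, 8) = 2; 1 - 1 = 0, which IS divisible by 2, so compatible.
    Write x = 1 + 18·t and substitute into x ≡ 1 (mod 8): 18·t ≡ 1 − 1 = 0 (mod 8).
    Divide the congruence (and modulus) by g = 2: 9·t ≡ 0 (mod 4).
    Reduce coefficients mod 4: 1·t ≡ 0 (mod 4).
    So t ≡ 0 (mod 4).
    Then x = 1 + 18·0 = 1, valid modulo lcm(18, 8) = 72: x ≡ 1 (mod 72).
  Combine with x ≡ 1 (mod 12): gcd(72, 12) = 12; 1 - 1 = 0, which IS divisible by 12, so compatible.
    Write x = 1 + 72·t and substitute into x ≡ 1 (mod 12): 72·t ≡ 1 − 1 = 0 (mod 12).
    Divide the congruence (and modulus) by g = 12: 6·t ≡ 0 (mod 1).
    Modulo 1 every t works; take t = 0.
    Then x = 1 + 72·0 = 1, valid modulo lcm(72, 12) = 72: x ≡ 1 (mod 72).
Verify: 1 mod 18 = 1, 1 mod 8 = 1, 1 mod 12 = 1.

x ≡ 1 (mod 72).


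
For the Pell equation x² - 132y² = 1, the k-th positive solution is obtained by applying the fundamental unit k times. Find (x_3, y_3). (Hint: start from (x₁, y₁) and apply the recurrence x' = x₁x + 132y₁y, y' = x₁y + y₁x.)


Step 1: Find the fundamental solution (x₁, y₁) of x² - 132y² = 1.
  Expand √132 as a continued fraction. a₀ = ⌊√132⌋ = 11; iterate m_{k+1} = d_k·a_k − m_k, d_{k+1} = (132 − m_{k+1}²)/d_k, a_{k+1} = ⌊(a₀ + m_{k+1})/d_{k+1}⌋ (starting m₀ = 0, d₀ = 1), with convergents p_k = a_k·p_{k-1} + p_{k-2}, q_k = a_k·q_{k-1} + q_{k-2} (p₋₁ = 1, q₋₁ = 0):
  k = 0: a₀ = 11; p₀/q₀ = 11/1; p₀² − 132·q₀² = 121 − 132 = -11.
  k = 1: m = 11, d = 11, a = ⌊(11 + 11)/11⌋ = 2; p/q = (2·11 + 1)/(2·1 + 0) = 23/2; p² − 132·q² = 529 − 528 = 1.
  The first convergent with p² − 132·q² = 1 gives the fundamental solution (x₁, y₁) = (23, 2).
Step 2: Apply the recurrence (x_{n+1}, y_{n+1}) = (x₁x_n + 132y₁y_n, x₁y_n + y₁x_n) repeatedly.
  From (x_1, y_1) = (23, 2): x_2 = 23·23 + 132·2·2 = 1057; y_2 = 23·2 + 2·23 = 92.
  From (x_2, y_2) = (1057, 92): x_3 = 23·1057 + 132·2·92 = 48599; y_3 = 23·92 + 2·1057 = 4230.
Step 3: Verify x_3² - 132·y_3² = 2361862801 - 2361862800 = 1 (should be 1). ✓

(x_1, y_1) = (23, 2); (x_3, y_3) = (48599, 4230).


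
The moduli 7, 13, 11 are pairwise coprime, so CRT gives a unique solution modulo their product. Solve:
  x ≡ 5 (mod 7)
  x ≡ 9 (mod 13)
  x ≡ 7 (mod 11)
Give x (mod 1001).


Moduli 7, 13, 11 are pairwise coprime; by CRT there is a unique solution modulo M = 7 · 13 · 11 = 1001.
Solve pairwise, accumulating the modulus:
  Start with x ≡ 5 (mod 7).
  Combine with x ≡ 9 (mod 13): since gcd(7, 13) = 1, we get a unique residue mod 91.
    Write x = 5 + 7·t and substitute into x ≡ 9 (mod 13): 7·t ≡ 9 − 5 = 4 (mod 13).
    The inverse of 7 mod 13 is 2 (since 7·2 = 14 = 1·13 + 1), so t ≡ 2·4 = 8 ≡ 8 (mod 13).
    Then x = 5 + 7·8 = 61, valid modulo lcm(7, 13) = 91: x ≡ 61 (mod 91).
  Combine with x ≡ 7 (mod 11): since gcd(91, 11) = 1, we get a unique residue mod 1001.
    Write x = 61 + 91·t and substitute into x ≡ 7 (mod 11): 91·t ≡ 7 − 61 = -54 (mod 11).
    Reduce coefficients mod 11: 3·t ≡ 1 (mod 11).
    The inverse of 3 mod 11 is 4 (since 3·4 = 12 = 1·11 + 1), so t ≡ 4·1 = 4 ≡ 4 (mod 11).
    Then x = 61 + 91·4 = 425, valid modulo lcm(91, 11) = 1001: x ≡ 425 (mod 1001).
Verify: 425 mod 7 = 5 ✓, 425 mod 13 = 9 ✓, 425 mod 11 = 7 ✓.

x ≡ 425 (mod 1001).


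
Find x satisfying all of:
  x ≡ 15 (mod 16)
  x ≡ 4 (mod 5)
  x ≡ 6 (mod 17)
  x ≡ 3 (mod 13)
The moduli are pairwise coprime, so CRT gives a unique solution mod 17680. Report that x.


Product of moduli M = 16 · 5 · 17 · 13 = 17680.
Merge one congruence at a time:
  Start: x ≡ 15 (mod 16).
  Combine with x ≡ 4 (mod 5); new modulus lcm = 80.
    Write x = 15 + 16·t and substitute into x ≡ 4 (mod 5): 16·t ≡ 4 − 15 = -11 (mod 5).
    Reduce coefficients mod 5: 1·t ≡ 4 (mod 5).
    So t ≡ 4 (mod 5).
    Then x = 15 + 16·4 = 79, valid modulo lcm(16, 5) = 80: x ≡ 79 (mod 80).
  Combine with x ≡ 6 (mod 17); new modulus lcm = 1360.
    Write x = 79 + 80·t and substitute into x ≡ 6 (mod 17): 80·t ≡ 6 − 79 = -73 (mod 17).
    Reduce coefficients mod 17: 12·t ≡ 12 (mod 17).
    The inverse of 12 mod 17 is 10 (since 12·10 = 120 = 7·17 + 1), so t ≡ 10·12 = 120 ≡ 1 (mod 17).
    Then x = 79 + 80·1 = 159, valid modulo lcm(80, 17) = 1360: x ≡ 159 (mod 1360).
  Combine with x ≡ 3 (mod 13); new modulus lcm = 17680.
    Write x = 159 + 1360·t and substitute into x ≡ 3 (mod 13): 1360·t ≡ 3 − 159 = -156 (mod 13).
    Reduce coefficients mod 13: 8·t ≡ 0 (mod 13).
    The inverse of 8 mod 13 is 5 (since 8·5 = 40 = 3·13 + 1), so t ≡ 5·0 = 0 ≡ 0 (mod 13).
    Then x = 159 + 1360·0 = 159, valid modulo lcm(1360, 13) = 17680: x ≡ 159 (mod 17680).
Verify against each original: 159 mod 16 = 15, 159 mod 5 = 4, 159 mod 17 = 6, 159 mod 13 = 3.

x ≡ 159 (mod 17680).


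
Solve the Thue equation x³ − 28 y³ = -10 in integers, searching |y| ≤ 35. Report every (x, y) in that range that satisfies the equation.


The equation is x³ - 28y³ = -10. For fixed y, x³ = 28·y³ − 10, so a solution requires the RHS to be a perfect cube.
Strategy: iterate y from -35 to 35, compute RHS = 28·y³ − 10, and check whether it is a (positive or negative) perfect cube.
Check small values of y:
  y = 0: RHS = -10 is not a perfect cube.
  y = 1: RHS = 18 is not a perfect cube.
  y = -1: RHS = -38 is not a perfect cube.
  y = 2: RHS = 214 is not a perfect cube.
  y = -2: RHS = -234 is not a perfect cube.
  y = 3: RHS = 746 is not a perfect cube.
  y = -3: RHS = -766 is not a perfect cube.
Continuing the search up to |y| = 35 finds no solutions either.
No (x, y) in the scanned range satisfies the equation.

No integer solutions with |y| ≤ 35.


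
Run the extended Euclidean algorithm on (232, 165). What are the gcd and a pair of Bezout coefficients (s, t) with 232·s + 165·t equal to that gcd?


Euclidean algorithm on (232, 165) — divide until remainder is 0:
  232 = 1 · 165 + 67
  165 = 2 · 67 + 31
  67 = 2 · 31 + 5
  31 = 6 · 5 + 1
  5 = 5 · 1 + 0
gcd(232, 165) = 1.
Track Bezout coefficients alongside the remainders: start with r₀ = 232 = a·1 + b·0 (s = 1, t = 0) and r₁ = 165 = a·0 + b·1 (s = 0, t = 1); each new remainder r_{k+1} = r_{k-1} − q_k·r_k inherits s_{k+1} = s_{k-1} − q_k·s_k, t_{k+1} = t_{k-1} − q_k·t_k, so r_k = a·s_k + b·t_k at every step:
  q = 1: r = 67, s = 1 − 1·0 = 1, t = 0 − 1·1 = -1  (check: 232·1 + 165·(-1) = 67)
  q = 2: r = 31, s = 0 − 2·1 = -2, t = 1 − 2·(-1) = 3  (check: 232·(-2) + 165·3 = 31)
  q = 2: r = 5, s = 1 − 2·(-2) = 5, t = -1 − 2·3 = -7  (check: 232·5 + 165·(-7) = 5)
  q = 6: r = 1, s = -2 − 6·5 = -32, t = 3 − 6·(-7) = 45  (check: 232·(-32) + 165·45 = 1)
The row with r = 1 (the gcd) gives the Bezout coefficients s = -32, t = 45.
Result: 232 · (-32) + 165 · (45) = 1.

gcd(232, 165) = 1; s = -32, t = 45 (check: 232·(-32) + 165·45 = 1).


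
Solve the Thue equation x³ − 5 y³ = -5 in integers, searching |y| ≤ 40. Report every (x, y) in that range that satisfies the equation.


The equation is x³ - 5y³ = -5. For fixed y, x³ = 5·y³ − 5, so a solution requires the RHS to be a perfect cube.
Strategy: iterate y from -40 to 40, compute RHS = 5·y³ − 5, and check whether it is a (positive or negative) perfect cube.
Check small values of y:
  y = 0: RHS = -5 is not a perfect cube.
  y = 1: RHS = 0 = (0)³ ⇒ x = 0 works.
  y = -1: RHS = -10 is not a perfect cube.
  y = 2: RHS = 35 is not a perfect cube.
  y = -2: RHS = -45 is not a perfect cube.
  y = 3: RHS = 130 is not a perfect cube.
  y = -3: RHS = -140 is not a perfect cube.
Continuing the search up to |y| = 40 finds no further solutions beyond those listed.
Collected solutions: (0, 1).

Solutions (with |y| ≤ 40): (0, 1).


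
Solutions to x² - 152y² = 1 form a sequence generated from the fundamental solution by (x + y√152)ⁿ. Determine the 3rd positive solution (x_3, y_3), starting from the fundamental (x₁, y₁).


Step 1: Find the fundamental solution (x₁, y₁) of x² - 152y² = 1.
  Expand √152 as a continued fraction. a₀ = ⌊√152⌋ = 12; iterate m_{k+1} = d_k·a_k − m_k, d_{k+1} = (152 − m_{k+1}²)/d_k, a_{k+1} = ⌊(a₀ + m_{k+1})/d_{k+1}⌋ (starting m₀ = 0, d₀ = 1), with convergents p_k = a_k·p_{k-1} + p_{k-2}, q_k = a_k·q_{k-1} + q_{k-2} (p₋₁ = 1, q₋₁ = 0):
  k = 0: a₀ = 12; p₀/q₀ = 12/1; p₀² − 152·q₀² = 144 − 152 = -8.
  k = 1: m = 12, d = 8, a = ⌊(12 + 12)/8⌋ = 3; p/q = (3·12 + 1)/(3·1 + 0) = 37/3; p² − 152·q² = 1369 − 1368 = 1.
  The first convergent with p² − 152·q² = 1 gives the fundamental solution (x₁, y₁) = (37, 3).
Step 2: Apply the recurrence (x_{n+1}, y_{n+1}) = (x₁x_n + 152y₁y_n, x₁y_n + y₁x_n) repeatedly.
  From (x_1, y_1) = (37, 3): x_2 = 37·37 + 152·3·3 = 2737; y_2 = 37·3 + 3·37 = 222.
  From (x_2, y_2) = (2737, 222): x_3 = 37·2737 + 152·3·222 = 202501; y_3 = 37·222 + 3·2737 = 16425.
Step 3: Verify x_3² - 152·y_3² = 41006655001 - 41006655000 = 1 (should be 1). ✓

(x_1, y_1) = (37, 3); (x_3, y_3) = (202501, 16425).


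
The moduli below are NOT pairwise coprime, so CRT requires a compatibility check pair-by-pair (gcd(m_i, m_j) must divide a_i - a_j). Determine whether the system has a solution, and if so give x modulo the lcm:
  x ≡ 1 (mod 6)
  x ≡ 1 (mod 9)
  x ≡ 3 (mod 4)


Moduli 6, 9, 4 are not pairwise coprime, so CRT works modulo lcm(m_i) when all pairwise compatibility conditions hold.
Pairwise compatibility: gcd(m_i, m_j) must divide a_i - a_j for every pair.
Merge one congruence at a time:
  Start: x ≡ 1 (mod 6).
  Combine with x ≡ 1 (mod 9): gcd(6, 9) = 3; 1 - 1 = 0, which IS divisible by 3, so compatible.
    Write x = 1 + 6·t and substitute into x ≡ 1 (mod 9): 6·t ≡ 1 − 1 = 0 (mod 9).
    Divide the congruence (and modulus) by g = 3: 2·t ≡ 0 (mod 3).
    The inverse of 2 mod 3 is 2 (since 2·2 = 4 = 1·3 + 1), so t ≡ 2·0 = 0 ≡ 0 (mod 3).
    Then x = 1 + 6·0 = 1, valid modulo lcm(6, 9) = 18: x ≡ 1 (mod 18).
  Combine with x ≡ 3 (mod 4): gcd(18, 4) = 2; 3 - 1 = 2, which IS divisible by 2, so compatible.
    Write x = 1 + 18·t and substitute into x ≡ 3 (mod 4): 18·t ≡ 3 − 1 = 2 (mod 4).
    Divide the congruence (and modulus) by g = 2: 9·t ≡ 1 (mod 2).
    Reduce coefficients mod 2: 1·t ≡ 1 (mod 2).
    So t ≡ 1 (mod 2).
    Then x = 1 + 18·1 = 19, valid modulo lcm(18, 4) = 36: x ≡ 19 (mod 36).
Verify: 19 mod 6 = 1, 19 mod 9 = 1, 19 mod 4 = 3.

x ≡ 19 (mod 36).


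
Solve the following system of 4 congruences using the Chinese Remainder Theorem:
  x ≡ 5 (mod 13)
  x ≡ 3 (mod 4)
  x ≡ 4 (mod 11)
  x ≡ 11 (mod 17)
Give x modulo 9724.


Product of moduli M = 13 · 4 · 11 · 17 = 9724.
Merge one congruence at a time:
  Start: x ≡ 5 (mod 13).
  Combine with x ≡ 3 (mod 4); new modulus lcm = 52.
    Write x = 5 + 13·t and substitute into x ≡ 3 (mod 4): 13·t ≡ 3 − 5 = -2 (mod 4).
    Reduce coefficients mod 4: 1·t ≡ 2 (mod 4).
    So t ≡ 2 (mod 4).
    Then x = 5 + 13·2 = 31, valid modulo lcm(13, 4) = 52: x ≡ 31 (mod 52).
  Combine with x ≡ 4 (mod 11); new modulus lcm = 572.
    Write x = 31 + 52·t and substitute into x ≡ 4 (mod 11): 52·t ≡ 4 − 31 = -27 (mod 11).
    Reduce coefficients mod 11: 8·t ≡ 6 (mod 11).
    The inverse of 8 mod 11 is 7 (since 8·7 = 56 = 5·11 + 1), so t ≡ 7·6 = 42 ≡ 9 (mod 11).
    Then x = 31 + 52·9 = 499, valid modulo lcm(52, 11) = 572: x ≡ 499 (mod 572).
  Combine with x ≡ 11 (mod 17); new modulus lcm = 9724.
    Write x = 499 + 572·t and substitute into x ≡ 11 (mod 17): 572·t ≡ 11 − 499 = -488 (mod 17).
    Reduce coefficients mod 17: 11·t ≡ 5 (mod 17).
    The inverse of 11 mod 17 is 14 (since 11·14 = 154 = 9·17 + 1), so t ≡ 14·5 = 70 ≡ 2 (mod 17).
    Then x = 499 + 572·2 = 1643, valid modulo lcm(572, 17) = 9724: x ≡ 1643 (mod 9724).
Verify against each original: 1643 mod 13 = 5, 1643 mod 4 = 3, 1643 mod 11 = 4, 1643 mod 17 = 11.

x ≡ 1643 (mod 9724).


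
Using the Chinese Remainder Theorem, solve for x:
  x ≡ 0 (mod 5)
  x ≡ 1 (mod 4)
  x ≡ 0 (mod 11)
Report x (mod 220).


Moduli 5, 4, 11 are pairwise coprime; by CRT there is a unique solution modulo M = 5 · 4 · 11 = 220.
Solve pairwise, accumulating the modulus:
  Start with x ≡ 0 (mod 5).
  Combine with x ≡ 1 (mod 4): since gcd(5, 4) = 1, we get a unique residue mod 20.
    Write x = 0 + 5·t and substitute into x ≡ 1 (mod 4): 5·t ≡ 1 − 0 = 1 (mod 4).
    Reduce coefficients mod 4: 1·t ≡ 1 (mod 4).
    So t ≡ 1 (mod 4).
    Then x = 0 + 5·1 = 5, valid modulo lcm(5, 4) = 20: x ≡ 5 (mod 20).
  Combine with x ≡ 0 (mod 11): since gcd(20, 11) = 1, we get a unique residue mod 220.
    Write x = 5 + 20·t and substitute into x ≡ 0 (mod 11): 20·t ≡ 0 − 5 = -5 (mod 11).
    Reduce coefficients mod 11: 9·t ≡ 6 (mod 11).
    The inverse of 9 mod 11 is 5 (since 9·5 = 45 = 4·11 + 1), so t ≡ 5·6 = 30 ≡ 8 (mod 11).
    Then x = 5 + 20·8 = 165, valid modulo lcm(20, 11) = 220: x ≡ 165 (mod 220).
Verify: 165 mod 5 = 0 ✓, 165 mod 4 = 1 ✓, 165 mod 11 = 0 ✓.

x ≡ 165 (mod 220).


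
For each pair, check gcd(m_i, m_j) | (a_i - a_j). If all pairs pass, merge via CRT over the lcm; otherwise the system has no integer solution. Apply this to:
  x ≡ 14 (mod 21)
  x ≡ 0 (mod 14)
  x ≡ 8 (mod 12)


Moduli 21, 14, 12 are not pairwise coprime, so CRT works modulo lcm(m_i) when all pairwise compatibility conditions hold.
Pairwise compatibility: gcd(m_i, m_j) must divide a_i - a_j for every pair.
Merge one congruence at a time:
  Start: x ≡ 14 (mod 21).
  Combine with x ≡ 0 (mod 14): gcd(21, 14) = 7; 0 - 14 = -14, which IS divisible by 7, so compatible.
    Write x = 14 + 21·t and substitute into x ≡ 0 (mod 14): 21·t ≡ 0 − 14 = -14 (mod 14).
    Divide the congruence (and modulus) by g = 7: 3·t ≡ -2 (mod 2).
    Reduce coefficients mod 2: 1·t ≡ 0 (mod 2).
    So t ≡ 0 (mod 2).
    Then x = 14 + 21·0 = 14, valid modulo lcm(21, 14) = 42: x ≡ 14 (mod 42).
  Combine with x ≡ 8 (mod 12): gcd(42, 12) = 6; 8 - 14 = -6, which IS divisible by 6, so compatible.
    Write x = 14 + 42·t and substitute into x ≡ 8 (mod 12): 42·t ≡ 8 − 14 = -6 (mod 12).
    Divide the congruence (and modulus) by g = 6: 7·t ≡ -1 (mod 2).
    Reduce coefficients mod 2: 1·t ≡ 1 (mod 2).
    So t ≡ 1 (mod 2).
    Then x = 14 + 42·1 = 56, valid modulo lcm(42, 12) = 84: x ≡ 56 (mod 84).
Verify: 56 mod 21 = 14, 56 mod 14 = 0, 56 mod 12 = 8.

x ≡ 56 (mod 84).


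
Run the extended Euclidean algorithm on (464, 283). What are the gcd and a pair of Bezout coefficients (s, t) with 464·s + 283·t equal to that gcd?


Euclidean algorithm on (464, 283) — divide until remainder is 0:
  464 = 1 · 283 + 181
  283 = 1 · 181 + 102
  181 = 1 · 102 + 79
  102 = 1 · 79 + 23
  79 = 3 · 23 + 10
  23 = 2 · 10 + 3
  10 = 3 · 3 + 1
  3 = 3 · 1 + 0
gcd(464, 283) = 1.
Track Bezout coefficients alongside the remainders: start with r₀ = 464 = a·1 + b·0 (s = 1, t = 0) and r₁ = 283 = a·0 + b·1 (s = 0, t = 1); each new remainder r_{k+1} = r_{k-1} − q_k·r_k inherits s_{k+1} = s_{k-1} − q_k·s_k, t_{k+1} = t_{k-1} − q_k·t_k, so r_k = a·s_k + b·t_k at every step:
  q = 1: r = 181, s = 1 − 1·0 = 1, t = 0 − 1·1 = -1  (check: 464·1 + 283·(-1) = 181)
  q = 1: r = 102, s = 0 − 1·1 = -1, t = 1 − 1·(-1) = 2  (check: 464·(-1) + 283·2 = 102)
  q = 1: r = 79, s = 1 − 1·(-1) = 2, t = -1 − 1·2 = -3  (check: 464·2 + 283·(-3) = 79)
  q = 1: r = 23, s = -1 − 1·2 = -3, t = 2 − 1·(-3) = 5  (check: 464·(-3) + 283·5 = 23)
  q = 3: r = 10, s = 2 − 3·(-3) = 11, t = -3 − 3·5 = -18  (check: 464·11 + 283·(-18) = 10)
  q = 2: r = 3, s = -3 − 2·11 = -25, t = 5 − 2·(-18) = 41  (check: 464·(-25) + 283·41 = 3)
  q = 3: r = 1, s = 11 − 3·(-25) = 86, t = -18 − 3·41 = -141  (check: 464·86 + 283·(-141) = 1)
The row with r = 1 (the gcd) gives the Bezout coefficients s = 86, t = -141.
Result: 464 · (86) + 283 · (-141) = 1.

gcd(464, 283) = 1; s = 86, t = -141 (check: 464·86 + 283·(-141) = 1).


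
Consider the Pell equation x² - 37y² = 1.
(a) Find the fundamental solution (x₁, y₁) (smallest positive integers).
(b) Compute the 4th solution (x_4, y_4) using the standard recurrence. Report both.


Step 1: Find the fundamental solution (x₁, y₁) of x² - 37y² = 1.
  Expand √37 as a continued fraction. a₀ = ⌊√37⌋ = 6; iterate m_{k+1} = d_k·a_k − m_k, d_{k+1} = (37 − m_{k+1}²)/d_k, a_{k+1} = ⌊(a₀ + m_{k+1})/d_{k+1}⌋ (starting m₀ = 0, d₀ = 1), with convergents p_k = a_k·p_{k-1} + p_{k-2}, q_k = a_k·q_{k-1} + q_{k-2} (p₋₁ = 1, q₋₁ = 0):
  k = 0: a₀ = 6; p₀/q₀ = 6/1; p₀² − 37·q₀² = 36 − 37 = -1.
  k = 1: m = 6, d = 1, a = ⌊(6 + 6)/1⌋ = 12; p/q = (12·6 + 1)/(12·1 + 0) = 73/12; p² − 37·q² = 5329 − 5328 = 1.
  The first convergent with p² − 37·q² = 1 gives the fundamental solution (x₁, y₁) = (73, 12).
Step 2: Apply the recurrence (x_{n+1}, y_{n+1}) = (x₁x_n + 37y₁y_n, x₁y_n + y₁x_n) repeatedly.
  From (x_1, y_1) = (73, 12): x_2 = 73·73 + 37·12·12 = 10657; y_2 = 73·12 + 12·73 = 1752.
  From (x_2, y_2) = (10657, 1752): x_3 = 73·10657 + 37·12·1752 = 1555849; y_3 = 73·1752 + 12·10657 = 255780.
  From (x_3, y_3) = (1555849, 255780): x_4 = 73·1555849 + 37·12·255780 = 227143297; y_4 = 73·255780 + 12·1555849 = 37342128.
Step 3: Verify x_4² - 37·y_4² = 51594077372030209 - 51594077372030208 = 1 (should be 1). ✓

(x_1, y_1) = (73, 12); (x_4, y_4) = (227143297, 37342128).


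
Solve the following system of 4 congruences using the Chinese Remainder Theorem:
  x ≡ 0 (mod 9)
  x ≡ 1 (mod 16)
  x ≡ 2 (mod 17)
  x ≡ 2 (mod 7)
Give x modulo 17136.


Product of moduli M = 9 · 16 · 17 · 7 = 17136.
Merge one congruence at a time:
  Start: x ≡ 0 (mod 9).
  Combine with x ≡ 1 (mod 16); new modulus lcm = 144.
    Write x = 0 + 9·t and substitute into x ≡ 1 (mod 16): 9·t ≡ 1 − 0 = 1 (mod 16).
    The inverse of 9 mod 16 is 9 (since 9·9 = 81 = 5·16 + 1), so t ≡ 9·1 = 9 ≡ 9 (mod 16).
    Then x = 0 + 9·9 = 81, valid modulo lcm(9, 16) = 144: x ≡ 81 (mod 144).
  Combine with x ≡ 2 (mod 17); new modulus lcm = 2448.
    Write x = 81 + 144·t and substitute into x ≡ 2 (mod 17): 144·t ≡ 2 − 81 = -79 (mod 17).
    Reduce coefficients mod 17: 8·t ≡ 6 (mod 17).
    The inverse of 8 mod 17 is 15 (since 8·15 = 120 = 7·17 + 1), so t ≡ 15·6 = 90 ≡ 5 (mod 17).
    Then x = 81 + 144·5 = 801, valid modulo lcm(144, 17) = 2448: x ≡ 801 (mod 2448).
  Combine with x ≡ 2 (mod 7); new modulus lcm = 17136.
    Write x = 801 + 2448·t and substitute into x ≡ 2 (mod 7): 2448·t ≡ 2 − 801 = -799 (mod 7).
    Reduce coefficients mod 7: 5·t ≡ 6 (mod 7).
    The inverse of 5 mod 7 is 3 (since 5·3 = 15 = 2·7 + 1), so t ≡ 3·6 = 18 ≡ 4 (mod 7).
    Then x = 801 + 2448·4 = 10593, valid modulo lcm(2448, 7) = 17136: x ≡ 10593 (mod 17136).
Verify against each original: 10593 mod 9 = 0, 10593 mod 16 = 1, 10593 mod 17 = 2, 10593 mod 7 = 2.

x ≡ 10593 (mod 17136).


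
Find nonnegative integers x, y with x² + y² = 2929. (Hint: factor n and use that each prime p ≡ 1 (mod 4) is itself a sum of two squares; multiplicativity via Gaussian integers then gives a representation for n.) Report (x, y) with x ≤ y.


Step 1: Factor n = 2929 = 29 · 101.
Step 2: Check the mod-4 condition on each prime factor: 29 ≡ 1 (mod 4), exponent 1; 101 ≡ 1 (mod 4), exponent 1.
All primes ≡ 3 (mod 4) appear to even exponent (or don't appear), so by the two-squares theorem n IS expressible as a sum of two squares.
Step 3: Build a representation. Here n = 29 · 101 is a product of primes ≡ 1 (mod 4). Each prime p ≡ 1 (mod 4) is itself a sum of two squares; find a² by testing p − a² for a perfect square:
  29: 29 − 1² = 28, 29 − 2² = 25 = 5² ⇒ 29 = 2² + 5².
  101: 101 − 1² = 100 = 10² ⇒ 101 = 1² + 10².
  Combine using the Brahmagupta–Fibonacci identity (a² + b²)(c² + d²) = (ac − bd)² + (ad + bc)² = (ac + bd)² + (ad − bc)²:
  29 · 101 = 2929: from (2² + 5²)(1² + 10²), take (2·1 − 5·10, 2·10 + 5·1) = (2 − 50, 20 + 5) = (-48, 25); dropping signs (only squares matter) gives (48, 25); check 48² + 25² = 2304 + 625 = 2929 ✓.
Step 4: Order so x ≤ y and verify: 25² + 48² = 625 + 2304 = 2929 = n. ✓

n = 2929 = 25² + 48² (one valid representation with x ≤ y).


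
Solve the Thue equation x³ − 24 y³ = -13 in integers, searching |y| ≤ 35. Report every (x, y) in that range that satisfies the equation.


The equation is x³ - 24y³ = -13. For fixed y, x³ = 24·y³ − 13, so a solution requires the RHS to be a perfect cube.
Strategy: iterate y from -35 to 35, compute RHS = 24·y³ − 13, and check whether it is a (positive or negative) perfect cube.
Check small values of y:
  y = 0: RHS = -13 is not a perfect cube.
  y = 1: RHS = 11 is not a perfect cube.
  y = -1: RHS = -37 is not a perfect cube.
  y = 2: RHS = 179 is not a perfect cube.
  y = -2: RHS = -205 is not a perfect cube.
  y = 3: RHS = 635 is not a perfect cube.
  y = -3: RHS = -661 is not a perfect cube.
Continuing the search up to |y| = 35 finds no solutions either.
No (x, y) in the scanned range satisfies the equation.

No integer solutions with |y| ≤ 35.


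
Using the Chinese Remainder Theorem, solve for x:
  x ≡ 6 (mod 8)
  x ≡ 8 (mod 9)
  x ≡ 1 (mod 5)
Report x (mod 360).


Moduli 8, 9, 5 are pairwise coprime; by CRT there is a unique solution modulo M = 8 · 9 · 5 = 360.
Solve pairwise, accumulating the modulus:
  Start with x ≡ 6 (mod 8).
  Combine with x ≡ 8 (mod 9): since gcd(8, 9) = 1, we get a unique residue mod 72.
    Write x = 6 + 8·t and substitute into x ≡ 8 (mod 9): 8·t ≡ 8 − 6 = 2 (mod 9).
    The inverse of 8 mod 9 is 8 (since 8·8 = 64 = 7·9 + 1), so t ≡ 8·2 = 16 ≡ 7 (mod 9).
    Then x = 6 + 8·7 = 62, valid modulo lcm(8, 9) = 72: x ≡ 62 (mod 72).
  Combine with x ≡ 1 (mod 5): since gcd(72, 5) = 1, we get a unique residue mod 360.
    Write x = 62 + 72·t and substitute into x ≡ 1 (mod 5): 72·t ≡ 1 − 62 = -61 (mod 5).
    Reduce coefficients mod 5: 2·t ≡ 4 (mod 5).
    The inverse of 2 mod 5 is 3 (since 2·3 = 6 = 1·5 + 1), so t ≡ 3·4 = 12 ≡ 2 (mod 5).
    Then x = 62 + 72·2 = 206, valid modulo lcm(72, 5) = 360: x ≡ 206 (mod 360).
Verify: 206 mod 8 = 6 ✓, 206 mod 9 = 8 ✓, 206 mod 5 = 1 ✓.

x ≡ 206 (mod 360).


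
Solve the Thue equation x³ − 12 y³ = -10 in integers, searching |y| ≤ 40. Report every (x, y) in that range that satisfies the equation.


The equation is x³ - 12y³ = -10. For fixed y, x³ = 12·y³ − 10, so a solution requires the RHS to be a perfect cube.
Strategy: iterate y from -40 to 40, compute RHS = 12·y³ − 10, and check whether it is a (positive or negative) perfect cube.
Check small values of y:
  y = 0: RHS = -10 is not a perfect cube.
  y = 1: RHS = 2 is not a perfect cube.
  y = -1: RHS = -22 is not a perfect cube.
  y = 2: RHS = 86 is not a perfect cube.
  y = -2: RHS = -106 is not a perfect cube.
  y = 3: RHS = 314 is not a perfect cube.
  y = -3: RHS = -334 is not a perfect cube.
Continuing the search up to |y| = 40 finds no solutions either.
No (x, y) in the scanned range satisfies the equation.

No integer solutions with |y| ≤ 40.


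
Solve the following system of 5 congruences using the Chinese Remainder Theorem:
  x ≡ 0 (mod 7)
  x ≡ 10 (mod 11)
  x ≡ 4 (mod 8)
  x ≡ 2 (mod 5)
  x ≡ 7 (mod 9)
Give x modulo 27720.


Product of moduli M = 7 · 11 · 8 · 5 · 9 = 27720.
Merge one congruence at a time:
  Start: x ≡ 0 (mod 7).
  Combine with x ≡ 10 (mod 11); new modulus lcm = 77.
    Write x = 0 + 7·t and substitute into x ≡ 10 (mod 11): 7·t ≡ 10 − 0 = 10 (mod 11).
    The inverse of 7 mod 11 is 8 (since 7·8 = 56 = 5·11 + 1), so t ≡ 8·10 = 80 ≡ 3 (mod 11).
    Then x = 0 + 7·3 = 21, valid modulo lcm(7, 11) = 77: x ≡ 21 (mod 77).
  Combine with x ≡ 4 (mod 8); new modulus lcm = 616.
    Write x = 21 + 77·t and substitute into x ≡ 4 (mod 8): 77·t ≡ 4 − 21 = -17 (mod 8).
    Reduce coefficients mod 8: 5·t ≡ 7 (mod 8).
    The inverse of 5 mod 8 is 5 (since 5·5 = 25 = 3·8 + 1), so t ≡ 5·7 = 35 ≡ 3 (mod 8).
    Then x = 21 + 77·3 = 252, valid modulo lcm(77, 8) = 616: x ≡ 252 (mod 616).
  Combine with x ≡ 2 (mod 5); new modulus lcm = 3080.
    Write x = 252 + 616·t and substitute into x ≡ 2 (mod 5): 616·t ≡ 2 − 252 = -250 (mod 5).
    Reduce coefficients mod 5: 1·t ≡ 0 (mod 5).
    So t ≡ 0 (mod 5).
    Then x = 252 + 616·0 = 252, valid modulo lcm(616, 5) = 3080: x ≡ 252 (mod 3080).
  Combine with x ≡ 7 (mod 9); new modulus lcm = 27720.
    Write x = 252 + 3080·t and substitute into x ≡ 7 (mod 9): 3080·t ≡ 7 − 252 = -245 (mod 9).
    Reduce coefficients mod 9: 2·t ≡ 7 (mod 9).
    The inverse of 2 mod 9 is 5 (since 2·5 = 10 = 1·9 + 1), so t ≡ 5·7 = 35 ≡ 8 (mod 9).
    Then x = 252 + 3080·8 = 24892, valid modulo lcm(3080, 9) = 27720: x ≡ 24892 (mod 27720).
Verify against each original: 24892 mod 7 = 0, 24892 mod 11 = 10, 24892 mod 8 = 4, 24892 mod 5 = 2, 24892 mod 9 = 7.

x ≡ 24892 (mod 27720).


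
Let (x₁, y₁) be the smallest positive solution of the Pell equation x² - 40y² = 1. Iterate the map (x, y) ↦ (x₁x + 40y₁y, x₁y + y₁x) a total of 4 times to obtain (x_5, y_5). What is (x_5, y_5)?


Step 1: Find the fundamental solution (x₁, y₁) of x² - 40y² = 1.
  Expand √40 as a continued fraction. a₀ = ⌊√40⌋ = 6; iterate m_{k+1} = d_k·a_k − m_k, d_{k+1} = (40 − m_{k+1}²)/d_k, a_{k+1} = ⌊(a₀ + m_{k+1})/d_{k+1}⌋ (starting m₀ = 0, d₀ = 1), with convergents p_k = a_k·p_{k-1} + p_{k-2}, q_k = a_k·q_{k-1} + q_{k-2} (p₋₁ = 1, q₋₁ = 0):
  k = 0: a₀ = 6; p₀/q₀ = 6/1; p₀² − 40·q₀² = 36 − 40 = -4.
  k = 1: m = 6, d = 4, a = ⌊(6 + 6)/4⌋ = 3; p/q = (3·6 + 1)/(3·1 + 0) = 19/3; p² − 40·q² = 361 − 360 = 1.
  The first convergent with p² − 40·q² = 1 gives the fundamental solution (x₁, y₁) = (19, 3).
Step 2: Apply the recurrence (x_{n+1}, y_{n+1}) = (x₁x_n + 40y₁y_n, x₁y_n + y₁x_n) repeatedly.
  From (x_1, y_1) = (19, 3): x_2 = 19·19 + 40·3·3 = 721; y_2 = 19·3 + 3·19 = 114.
  From (x_2, y_2) = (721, 114): x_3 = 19·721 + 40·3·114 = 27379; y_3 = 19·114 + 3·721 = 4329.
  From (x_3, y_3) = (27379, 4329): x_4 = 19·27379 + 40·3·4329 = 1039681; y_4 = 19·4329 + 3·27379 = 164388.
  From (x_4, y_4) = (1039681, 164388): x_5 = 19·1039681 + 40·3·164388 = 39480499; y_5 = 19·164388 + 3·1039681 = 6242415.
Step 3: Verify x_5² - 40·y_5² = 1558709801289001 - 1558709801289000 = 1 (should be 1). ✓

(x_1, y_1) = (19, 3); (x_5, y_5) = (39480499, 6242415).


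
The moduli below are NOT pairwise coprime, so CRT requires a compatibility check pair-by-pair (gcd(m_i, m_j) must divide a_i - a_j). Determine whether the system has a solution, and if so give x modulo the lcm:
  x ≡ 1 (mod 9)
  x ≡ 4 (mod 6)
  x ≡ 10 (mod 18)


Moduli 9, 6, 18 are not pairwise coprime, so CRT works modulo lcm(m_i) when all pairwise compatibility conditions hold.
Pairwise compatibility: gcd(m_i, m_j) must divide a_i - a_j for every pair.
Merge one congruence at a time:
  Start: x ≡ 1 (mod 9).
  Combine with x ≡ 4 (mod 6): gcd(9, 6) = 3; 4 - 1 = 3, which IS divisible by 3, so compatible.
    Write x = 1 + 9·t and substitute into x ≡ 4 (mod 6): 9·t ≡ 4 − 1 = 3 (mod 6).
    Divide the congruence (and modulus) by g = 3: 3·t ≡ 1 (mod 2).
    Reduce coefficients mod 2: 1·t ≡ 1 (mod 2).
    So t ≡ 1 (mod 2).
    Then x = 1 + 9·1 = 10, valid modulo lcm(9, 6) = 18: x ≡ 10 (mod 18).
  Combine with x ≡ 10 (mod 18): gcd(18, 18) = 18; 10 - 10 = 0, which IS divisible by 18, so compatible.
    Write x = 10 + 18·t and substitute into x ≡ 10 (mod 18): 18·t ≡ 10 − 10 = 0 (mod 18).
    Divide the congruence (and modulus) by g = 18: 1·t ≡ 0 (mod 1).
    Modulo 1 every t works; take t = 0.
    Then x = 10 + 18·0 = 10, valid modulo lcm(18, 18) = 18: x ≡ 10 (mod 18).
Verify: 10 mod 9 = 1, 10 mod 6 = 4, 10 mod 18 = 10.

x ≡ 10 (mod 18).


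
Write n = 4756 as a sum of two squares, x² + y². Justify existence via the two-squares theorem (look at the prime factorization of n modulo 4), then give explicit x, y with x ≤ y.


Step 1: Factor n = 4756 = 2^2 · 29 · 41.
Step 2: Check the mod-4 condition on each prime factor: 2 = 2 (special); 29 ≡ 1 (mod 4), exponent 1; 41 ≡ 1 (mod 4), exponent 1.
All primes ≡ 3 (mod 4) appear to even exponent (or don't appear), so by the two-squares theorem n IS expressible as a sum of two squares.
Step 3: Build a representation. Group n = k² · m with k = 2 and m = 29 · 41 = 1189 (a product of primes ≡ 1 (mod 4)); a representation of m scales to one of n via (k·x)² + (k·y)² = k²(x² + y²). Each prime p ≡ 1 (mod 4) is itself a sum of two squares; find a² by testing p − a² for a perfect square:
  29: 29 − 1² = 28, 29 − 2² = 25 = 5² ⇒ 29 = 2² + 5².
  41: 41 − 1² = 40, 41 − 2² = 37, 41 − 3² = 32, 41 − 4² = 25 = 5² ⇒ 41 = 4² + 5².
  Combine using the Brahmagupta–Fibonacci identity (a² + b²)(c² + d²) = (ac − bd)² + (ad + bc)² = (ac + bd)² + (ad − bc)²:
  29 · 41 = 1189: from (2² + 5²)(4² + 5²), take (2·4 − 5·5, 2·5 + 5·4) = (8 − 25, 10 + 20) = (-17, 30); dropping signs (only squares matter) gives (17, 30); check 17² + 30² = 289 + 900 = 1189 ✓.
  Scale by k = 2: (2·17, 2·30) = (34, 60).
Step 4: Order so x ≤ y and verify: 34² + 60² = 1156 + 3600 = 4756 = n. ✓

n = 4756 = 34² + 60² (one valid representation with x ≤ y).


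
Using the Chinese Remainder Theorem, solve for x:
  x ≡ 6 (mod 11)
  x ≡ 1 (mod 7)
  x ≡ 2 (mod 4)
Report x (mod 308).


Moduli 11, 7, 4 are pairwise coprime; by CRT there is a unique solution modulo M = 11 · 7 · 4 = 308.
Solve pairwise, accumulating the modulus:
  Start with x ≡ 6 (mod 11).
  Combine with x ≡ 1 (mod 7): since gcd(11, 7) = 1, we get a unique residue mod 77.
    Write x = 6 + 11·t and substitute into x ≡ 1 (mod 7): 11·t ≡ 1 − 6 = -5 (mod 7).
    Reduce coefficients mod 7: 4·t ≡ 2 (mod 7).
    The inverse of 4 mod 7 is 2 (since 4·2 = 8 = 1·7 + 1), so t ≡ 2·2 = 4 ≡ 4 (mod 7).
    Then x = 6 + 11·4 = 50, valid modulo lcm(11, 7) = 77: x ≡ 50 (mod 77).
  Combine with x ≡ 2 (mod 4): since gcd(77, 4) = 1, we get a unique residue mod 308.
    Write x = 50 + 77·t and substitute into x ≡ 2 (mod 4): 77·t ≡ 2 − 50 = -48 (mod 4).
    Reduce coefficients mod 4: 1·t ≡ 0 (mod 4).
    So t ≡ 0 (mod 4).
    Then x = 50 + 77·0 = 50, valid modulo lcm(77, 4) = 308: x ≡ 50 (mod 308).
Verify: 50 mod 11 = 6 ✓, 50 mod 7 = 1 ✓, 50 mod 4 = 2 ✓.

x ≡ 50 (mod 308).


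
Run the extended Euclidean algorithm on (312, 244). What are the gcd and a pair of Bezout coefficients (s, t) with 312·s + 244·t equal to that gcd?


Euclidean algorithm on (312, 244) — divide until remainder is 0:
  312 = 1 · 244 + 68
  244 = 3 · 68 + 40
  68 = 1 · 40 + 28
  40 = 1 · 28 + 12
  28 = 2 · 12 + 4
  12 = 3 · 4 + 0
gcd(312, 244) = 4.
Track Bezout coefficients alongside the remainders: start with r₀ = 312 = a·1 + b·0 (s = 1, t = 0) and r₁ = 244 = a·0 + b·1 (s = 0, t = 1); each new remainder r_{k+1} = r_{k-1} − q_k·r_k inherits s_{k+1} = s_{k-1} − q_k·s_k, t_{k+1} = t_{k-1} − q_k·t_k, so r_k = a·s_k + b·t_k at every step:
  q = 1: r = 68, s = 1 − 1·0 = 1, t = 0 − 1·1 = -1  (check: 312·1 + 244·(-1) = 68)
  q = 3: r = 40, s = 0 − 3·1 = -3, t = 1 − 3·(-1) = 4  (check: 312·(-3) + 244·4 = 40)
  q = 1: r = 28, s = 1 − 1·(-3) = 4, t = -1 − 1·4 = -5  (check: 312·4 + 244·(-5) = 28)
  q = 1: r = 12, s = -3 − 1·4 = -7, t = 4 − 1·(-5) = 9  (check: 312·(-7) + 244·9 = 12)
  q = 2: r = 4, s = 4 − 2·(-7) = 18, t = -5 − 2·9 = -23  (check: 312·18 + 244·(-23) = 4)
The row with r = 4 (the gcd) gives the Bezout coefficients s = 18, t = -23.
Result: 312 · (18) + 244 · (-23) = 4.

gcd(312, 244) = 4; s = 18, t = -23 (check: 312·18 + 244·(-23) = 4).


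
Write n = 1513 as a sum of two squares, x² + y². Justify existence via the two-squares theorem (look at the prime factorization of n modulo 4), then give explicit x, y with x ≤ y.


Step 1: Factor n = 1513 = 17 · 89.
Step 2: Check the mod-4 condition on each prime factor: 17 ≡ 1 (mod 4), exponent 1; 89 ≡ 1 (mod 4), exponent 1.
All primes ≡ 3 (mod 4) appear to even exponent (or don't appear), so by the two-squares theorem n IS expressible as a sum of two squares.
Step 3: Build a representation. Here n = 17 · 89 is a product of primes ≡ 1 (mod 4). Each prime p ≡ 1 (mod 4) is itself a sum of two squares; find a² by testing p − a² for a perfect square:
  17: 17 − 1² = 16 = 4² ⇒ 17 = 1² + 4².
  89: 89 − 1² = 88, 89 − 2² = 85, 89 − 3² = 80, 89 − 4² = 73, 89 − 5² = 64 = 8² ⇒ 89 = 5² + 8².
  Combine using the Brahmagupta–Fibonacci identity (a² + b²)(c² + d²) = (ac − bd)² + (ad + bc)² = (ac + bd)² + (ad − bc)²:
  17 · 89 = 1513: from (1² + 4²)(5² + 8²), take (1·5 − 4·8, 1·8 + 4·5) = (5 − 32, 8 + 20) = (-27, 28); dropping signs (only squares matter) gives (27, 28); check 27² + 28² = 729 + 784 = 1513 ✓.
Step 4: Order so x ≤ y and verify: 27² + 28² = 729 + 784 = 1513 = n. ✓

n = 1513 = 27² + 28² (one valid representation with x ≤ y).


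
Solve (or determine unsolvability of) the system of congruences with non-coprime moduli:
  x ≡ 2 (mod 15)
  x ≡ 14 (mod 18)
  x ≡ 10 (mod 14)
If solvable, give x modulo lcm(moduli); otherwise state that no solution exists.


Moduli 15, 18, 14 are not pairwise coprime, so CRT works modulo lcm(m_i) when all pairwise compatibility conditions hold.
Pairwise compatibility: gcd(m_i, m_j) must divide a_i - a_j for every pair.
Merge one congruence at a time:
  Start: x ≡ 2 (mod 15).
  Combine with x ≡ 14 (mod 18): gcd(15, 18) = 3; 14 - 2 = 12, which IS divisible by 3, so compatible.
    Write x = 2 + 15·t and substitute into x ≡ 14 (mod 18): 15·t ≡ 14 − 2 = 12 (mod 18).
    Divide the congruence (and modulus) by g = 3: 5·t ≡ 4 (mod 6).
    The inverse of 5 mod 6 is 5 (since 5·5 = 25 = 4·6 + 1), so t ≡ 5·4 = 20 ≡ 2 (mod 6).
    Then x = 2 + 15·2 = 32, valid modulo lcm(15, 18) = 90: x ≡ 32 (mod 90).
  Combine with x ≡ 10 (mod 14): gcd(90, 14) = 2; 10 - 32 = -22, which IS divisible by 2, so compatible.
    Write x = 32 + 90·t and substitute into x ≡ 10 (mod 14): 90·t ≡ 10 − 32 = -22 (mod 14).
    Divide the congruence (and modulus) by g = 2: 45·t ≡ -11 (mod 7).
    Reduce coefficients mod 7: 3·t ≡ 3 (mod 7).
    The inverse of 3 mod 7 is 5 (since 3·5 = 15 = 2·7 + 1), so t ≡ 5·3 = 15 ≡ 1 (mod 7).
    Then x = 32 + 90·1 = 122, valid modulo lcm(90, 14) = 630: x ≡ 122 (mod 630).
Verify: 122 mod 15 = 2, 122 mod 18 = 14, 122 mod 14 = 10.

x ≡ 122 (mod 630).


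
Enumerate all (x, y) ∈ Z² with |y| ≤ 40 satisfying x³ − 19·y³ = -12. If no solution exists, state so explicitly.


The equation is x³ - 19y³ = -12. For fixed y, x³ = 19·y³ − 12, so a solution requires the RHS to be a perfect cube.
Strategy: iterate y from -40 to 40, compute RHS = 19·y³ − 12, and check whether it is a (positive or negative) perfect cube.
Check small values of y:
  y = 0: RHS = -12 is not a perfect cube.
  y = 1: RHS = 7 is not a perfect cube.
  y = -1: RHS = -31 is not a perfect cube.
  y = 2: RHS = 140 is not a perfect cube.
  y = -2: RHS = -164 is not a perfect cube.
  y = 3: RHS = 501 is not a perfect cube.
  y = -3: RHS = -525 is not a perfect cube.
Continuing the search up to |y| = 40 finds no solutions either.
No (x, y) in the scanned range satisfies the equation.

No integer solutions with |y| ≤ 40.
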